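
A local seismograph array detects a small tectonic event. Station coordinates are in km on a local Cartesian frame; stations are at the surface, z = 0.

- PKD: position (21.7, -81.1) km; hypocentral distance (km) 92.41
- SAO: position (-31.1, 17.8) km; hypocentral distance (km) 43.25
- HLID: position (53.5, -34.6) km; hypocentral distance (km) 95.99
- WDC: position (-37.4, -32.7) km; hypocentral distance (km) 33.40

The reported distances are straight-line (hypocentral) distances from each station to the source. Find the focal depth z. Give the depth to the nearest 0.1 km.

depth ≈ 28.1 km

Each station gives a sphere (x−x_i)² + (y−y_i)² + z² = d_i² (stations at z=0).
Subtracting the PKD sphere from SAO and HLID: z² cancels, leaving linear equations in x and y:
-105.6 x + 197.8 y = 905.00
63.6 x + 93.0 y = -3663.16
Solving: x ≈ -36.103, y ≈ -14.699 km (keep extra digits for the depth step; rounded: -36.1, -14.7).
Then from the PKD sphere: z² = 92.41² − (x − 21.7)² − (y + 81.1)² with x = -36.103, y = -14.699, so z ≈ 28.095 ≈ 28.1 km.
Check against WDC (with the unrounded solution): distance 33.39 ≈ 33.40 km. ✓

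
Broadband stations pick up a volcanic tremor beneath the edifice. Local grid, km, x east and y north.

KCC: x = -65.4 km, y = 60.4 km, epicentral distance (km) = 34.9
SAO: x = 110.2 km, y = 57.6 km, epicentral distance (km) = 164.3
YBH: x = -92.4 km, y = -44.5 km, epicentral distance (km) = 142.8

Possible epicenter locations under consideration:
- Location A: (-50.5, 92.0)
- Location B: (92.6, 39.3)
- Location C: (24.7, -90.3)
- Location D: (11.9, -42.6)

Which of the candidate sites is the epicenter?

Location A

For each candidate, compare |candidate − station| to the reported distance:
Location A: residuals KCC 0.0, SAO 0.0, YBH 0.0 → max 0.0 km
Location B: residuals KCC 124.5, SAO 138.9, YBH 60.3 → max 138.9 km
Location C: residuals KCC 140.7, SAO 6.5, YBH 17.1 → max 140.7 km
Location D: residuals KCC 93.9, SAO 23.9, YBH 38.5 → max 93.9 km
Only Location A has all residuals ≈ 0.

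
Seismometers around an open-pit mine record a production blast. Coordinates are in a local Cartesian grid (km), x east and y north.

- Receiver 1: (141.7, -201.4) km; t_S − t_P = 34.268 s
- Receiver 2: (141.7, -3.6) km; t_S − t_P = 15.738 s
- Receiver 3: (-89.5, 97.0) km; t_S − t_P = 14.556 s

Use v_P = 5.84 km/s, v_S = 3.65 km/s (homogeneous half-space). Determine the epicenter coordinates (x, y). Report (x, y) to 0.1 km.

Distance from S−P lag: d = Δt · v_P v_S / (v_P − v_S) = Δt · (5.84·3.65)/(5.84−3.65) ≈ 9.7333·Δt.
So d_Receiver 1 = 333.54, d_Receiver 2 = 153.18, d_Receiver 3 = 141.68 km.
Circle about each station: (x − 141.7)² + (y + 201.4)² = 333.54²; (x − 141.7)² + (y + 3.6)² = 153.18²; (x + 89.5)² + (y − 97.0)² = 141.68².
Subtracting pairs of circle equations eliminates x²+y² and gives linear equations (the radical axes):
0.0 x + 395.6 y = 47235.82
-462.4 x + 596.8 y = 47954.11
Solving the 2×2 system: x ≈ 50.4, y ≈ 119.4 km.

x ≈ 50.4 km, y ≈ 119.4 km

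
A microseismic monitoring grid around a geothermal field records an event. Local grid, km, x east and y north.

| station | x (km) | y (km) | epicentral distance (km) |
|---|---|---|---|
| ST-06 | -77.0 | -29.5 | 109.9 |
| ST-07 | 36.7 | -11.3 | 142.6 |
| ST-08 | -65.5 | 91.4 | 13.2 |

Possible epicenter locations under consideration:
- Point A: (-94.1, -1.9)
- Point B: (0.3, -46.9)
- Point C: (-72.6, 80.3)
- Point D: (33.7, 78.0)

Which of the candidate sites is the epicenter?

Point C

For each candidate, compare |candidate − station| to the reported distance:
Point A: residuals ST-06 77.4, ST-07 11.5, ST-08 84.4 → max 84.4 km
Point B: residuals ST-06 30.7, ST-07 91.7, ST-08 140.0 → max 140.0 km
Point C: residuals ST-06 0.0, ST-07 0.0, ST-08 0.0 → max 0.0 km
Point D: residuals ST-06 44.4, ST-07 53.2, ST-08 86.9 → max 86.9 km
Only Point C has all residuals ≈ 0.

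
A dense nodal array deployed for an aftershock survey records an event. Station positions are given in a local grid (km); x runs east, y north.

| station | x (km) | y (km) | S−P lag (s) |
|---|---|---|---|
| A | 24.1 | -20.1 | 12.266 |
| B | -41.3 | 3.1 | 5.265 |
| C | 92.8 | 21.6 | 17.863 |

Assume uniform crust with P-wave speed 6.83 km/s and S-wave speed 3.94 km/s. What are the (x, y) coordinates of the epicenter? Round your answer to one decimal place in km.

(-72.4, 41.0)

Distance from S−P lag: d = Δt · v_P v_S / (v_P − v_S) = Δt · (6.83·3.94)/(6.83−3.94) ≈ 9.3115·Δt.
So d_A = 114.21, d_B = 49.02, d_C = 166.33 km.
Circle about each station: (x − 24.1)² + (y + 20.1)² = 114.21²; (x + 41.3)² + (y − 3.1)² = 49.02²; (x − 92.8)² + (y − 21.6)² = 166.33².
Subtracting the A equation from the B and C equations removes the quadratic terms:
-130.8 x + 46.4 y = 11371.44
137.4 x + 83.4 y = -6528.16
Solving the 2×2 system: x ≈ -72.4, y ≈ 41.0 km.
Check against A (with the unrounded x, y): √((x − 24.1)²+(y + 20.1)²) = 114.21 ≈ 114.21 km. ✓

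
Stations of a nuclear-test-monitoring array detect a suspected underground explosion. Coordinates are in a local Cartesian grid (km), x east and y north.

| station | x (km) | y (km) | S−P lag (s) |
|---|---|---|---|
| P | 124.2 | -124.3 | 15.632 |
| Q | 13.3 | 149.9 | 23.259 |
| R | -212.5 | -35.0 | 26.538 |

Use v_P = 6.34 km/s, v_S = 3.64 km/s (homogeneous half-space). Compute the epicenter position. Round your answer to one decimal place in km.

(13.9, -48.9)

Distance from S−P lag: d = Δt · v_P v_S / (v_P − v_S) = Δt · (6.34·3.64)/(6.34−3.64) ≈ 8.5473·Δt.
So d_P = 133.61, d_Q = 198.80, d_R = 226.83 km.
Circle about each station: (x − 124.2)² + (y + 124.3)² = 133.61²; (x − 13.3)² + (y − 149.9)² = 198.80²; (x + 212.5)² + (y + 35.0)² = 226.83².
Subtracting pairs of circle equations eliminates x²+y² and gives linear equations (the radical axes):
-221.8 x + 548.4 y = -29899.04
-673.4 x + 178.6 y = -18095.10
Solving the 2×2 system: x ≈ 13.9, y ≈ -48.9 km.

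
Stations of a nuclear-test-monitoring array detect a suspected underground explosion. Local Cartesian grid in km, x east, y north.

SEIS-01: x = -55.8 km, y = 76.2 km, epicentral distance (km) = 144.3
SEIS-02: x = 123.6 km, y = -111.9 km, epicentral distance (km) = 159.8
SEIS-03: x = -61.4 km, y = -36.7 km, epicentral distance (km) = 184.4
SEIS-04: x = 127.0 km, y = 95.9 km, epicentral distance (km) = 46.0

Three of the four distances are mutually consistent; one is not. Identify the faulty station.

SEIS-02

Solve using three stations at a time. Using SEIS-01, SEIS-03, SEIS-04 (subtract circle equations pairwise → linear system) gives (x, y) ≈ (88.4, 70.8).
Distances from that point to each station vs reported:
  SEIS-01: calculated 144.3 vs reported 144.3 → residual 0.0 km
  SEIS-02: calculated 186.1 vs reported 159.8 → residual 26.3 km
  SEIS-03: calculated 184.4 vs reported 184.4 → residual 0.0 km
  SEIS-04: calculated 46.0 vs reported 46.0 → residual 0.0 km
SEIS-01, SEIS-03, SEIS-04 are mutually consistent (residuals ≈ 0); SEIS-02 is off by 26.3 km.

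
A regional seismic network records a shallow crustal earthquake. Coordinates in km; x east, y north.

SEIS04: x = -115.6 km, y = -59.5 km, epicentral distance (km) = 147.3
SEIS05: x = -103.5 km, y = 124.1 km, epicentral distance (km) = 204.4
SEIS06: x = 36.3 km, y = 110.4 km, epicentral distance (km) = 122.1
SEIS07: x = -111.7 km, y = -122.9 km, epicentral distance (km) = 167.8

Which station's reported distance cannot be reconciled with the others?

SEIS06

Solve using three stations at a time. Using SEIS04, SEIS05, SEIS07 (subtract circle equations pairwise → linear system) gives (x, y) ≈ (28.7, -31.5).
Distances from that point to each station vs reported:
  SEIS04: calculated 147.0 vs reported 147.3 → residual 0.3 km
  SEIS05: calculated 204.2 vs reported 204.4 → residual 0.2 km
  SEIS06: calculated 142.1 vs reported 122.1 → residual 20.0 km
  SEIS07: calculated 167.5 vs reported 167.8 → residual 0.3 km
SEIS04, SEIS05, SEIS07 are mutually consistent (residuals ≈ 0); SEIS06 is off by 20.0 km.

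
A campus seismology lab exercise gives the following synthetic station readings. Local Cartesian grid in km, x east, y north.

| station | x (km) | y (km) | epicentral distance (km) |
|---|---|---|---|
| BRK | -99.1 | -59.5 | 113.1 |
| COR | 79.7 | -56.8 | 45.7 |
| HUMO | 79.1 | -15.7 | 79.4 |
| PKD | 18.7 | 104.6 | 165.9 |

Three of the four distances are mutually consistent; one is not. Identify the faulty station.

Solve using three stations at a time. Using BRK, HUMO, PKD (subtract circle equations pairwise → linear system) gives (x, y) ≈ (14.0, -61.3).
Distances from that point to each station vs reported:
  BRK: calculated 113.1 vs reported 113.1 → residual 0.0 km
  COR: calculated 65.8 vs reported 45.7 → residual 20.1 km
  HUMO: calculated 79.4 vs reported 79.4 → residual 0.0 km
  PKD: calculated 165.9 vs reported 165.9 → residual 0.0 km
BRK, HUMO, PKD are mutually consistent (residuals ≈ 0); COR is off by 20.1 km.

COR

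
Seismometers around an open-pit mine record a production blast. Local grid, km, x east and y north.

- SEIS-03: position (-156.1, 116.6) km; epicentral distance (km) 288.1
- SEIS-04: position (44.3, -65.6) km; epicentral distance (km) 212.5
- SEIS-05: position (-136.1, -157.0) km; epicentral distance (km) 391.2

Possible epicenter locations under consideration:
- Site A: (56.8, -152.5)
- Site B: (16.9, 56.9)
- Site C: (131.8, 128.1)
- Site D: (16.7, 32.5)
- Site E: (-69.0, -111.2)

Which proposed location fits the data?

For each candidate, compare |candidate − station| to the reported distance:
Site A: residuals SEIS-03 55.0, SEIS-04 124.7, SEIS-05 198.2 → max 198.2 km
Site B: residuals SEIS-03 105.1, SEIS-04 87.0, SEIS-05 128.2 → max 128.2 km
Site C: residuals SEIS-03 0.0, SEIS-04 0.0, SEIS-05 0.0 → max 0.0 km
Site D: residuals SEIS-03 95.9, SEIS-04 110.6, SEIS-05 147.8 → max 147.8 km
Site E: residuals SEIS-03 44.2, SEIS-04 90.4, SEIS-05 310.0 → max 310.0 km
Only Site C has all residuals ≈ 0.

Site C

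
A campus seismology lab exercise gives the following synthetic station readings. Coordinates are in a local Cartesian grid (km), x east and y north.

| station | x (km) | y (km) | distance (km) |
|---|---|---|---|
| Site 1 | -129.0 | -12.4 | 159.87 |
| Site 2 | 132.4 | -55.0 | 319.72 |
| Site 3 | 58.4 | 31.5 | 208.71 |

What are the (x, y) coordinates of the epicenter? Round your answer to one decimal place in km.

Circle about each station: (x + 129.0)² + (y + 12.4)² = 159.87²; (x − 132.4)² + (y + 55.0)² = 319.72²; (x − 58.4)² + (y − 31.5)² = 208.71².
Subtracting the Site 1 equation from the Site 2 and Site 3 equations removes the quadratic terms:
522.8 x − 85.2 y = -72902.46
374.8 x + 87.8 y = -30393.40
Solving the 2×2 system: x ≈ -115.5, y ≈ 146.9 km.

x ≈ -115.5 km, y ≈ 146.9 km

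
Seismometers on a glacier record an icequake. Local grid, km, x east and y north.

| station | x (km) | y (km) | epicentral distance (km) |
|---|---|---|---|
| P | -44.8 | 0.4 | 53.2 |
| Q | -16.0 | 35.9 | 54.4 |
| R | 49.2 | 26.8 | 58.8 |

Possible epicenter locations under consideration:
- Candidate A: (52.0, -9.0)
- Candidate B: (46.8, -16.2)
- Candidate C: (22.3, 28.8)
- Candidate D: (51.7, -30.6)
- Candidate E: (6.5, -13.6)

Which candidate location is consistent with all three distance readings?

For each candidate, compare |candidate − station| to the reported distance:
Candidate A: residuals P 44.1, Q 27.1, R 22.9 → max 44.1 km
Candidate B: residuals P 39.9, Q 27.2, R 15.7 → max 39.9 km
Candidate C: residuals P 19.7, Q 15.4, R 31.8 → max 31.8 km
Candidate D: residuals P 48.2, Q 40.5, R 1.3 → max 48.2 km
Candidate E: residuals P 0.0, Q 0.0, R 0.0 → max 0.0 km
Only Candidate E has all residuals ≈ 0.

Candidate E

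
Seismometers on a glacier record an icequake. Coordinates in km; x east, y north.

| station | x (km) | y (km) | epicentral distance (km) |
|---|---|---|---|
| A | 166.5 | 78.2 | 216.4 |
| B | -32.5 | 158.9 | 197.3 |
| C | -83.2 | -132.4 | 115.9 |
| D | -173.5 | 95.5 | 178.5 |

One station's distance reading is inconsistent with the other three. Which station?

Solve using three stations at a time. Using A, B, C (subtract circle equations pairwise → linear system) gives (x, y) ≈ (-16.2, -37.8).
Distances from that point to each station vs reported:
  A: calculated 216.4 vs reported 216.4 → residual 0.0 km
  B: calculated 197.3 vs reported 197.3 → residual 0.0 km
  C: calculated 115.9 vs reported 115.9 → residual 0.0 km
  D: calculated 206.1 vs reported 178.5 → residual 27.6 km
A, B, C are mutually consistent (residuals ≈ 0); D is off by 27.6 km.

D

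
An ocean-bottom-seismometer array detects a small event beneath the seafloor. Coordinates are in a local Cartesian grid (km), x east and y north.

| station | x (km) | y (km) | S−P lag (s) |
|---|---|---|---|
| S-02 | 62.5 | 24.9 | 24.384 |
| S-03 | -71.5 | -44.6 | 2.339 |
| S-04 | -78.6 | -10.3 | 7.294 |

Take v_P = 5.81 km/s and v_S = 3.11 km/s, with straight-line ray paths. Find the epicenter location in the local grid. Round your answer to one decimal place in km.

-77.4 km east, -59.1 km north

Distance from S−P lag: d = Δt · v_P v_S / (v_P − v_S) = Δt · (5.81·3.11)/(5.81−3.11) ≈ 6.6923·Δt.
So d_S-02 = 163.18, d_S-03 = 15.65, d_S-04 = 48.81 km.
Circle about each station: (x − 62.5)² + (y − 24.9)² = 163.18²; (x + 71.5)² + (y + 44.6)² = 15.65²; (x + 78.6)² + (y + 10.3)² = 48.81².
Subtracting pairs of circle equations eliminates x²+y² and gives linear equations (the radical axes):
-268.0 x − 139.0 y = 28957.94
-282.2 x − 70.4 y = 26003.09
Solving the 2×2 system: x ≈ -77.4, y ≈ -59.1 km.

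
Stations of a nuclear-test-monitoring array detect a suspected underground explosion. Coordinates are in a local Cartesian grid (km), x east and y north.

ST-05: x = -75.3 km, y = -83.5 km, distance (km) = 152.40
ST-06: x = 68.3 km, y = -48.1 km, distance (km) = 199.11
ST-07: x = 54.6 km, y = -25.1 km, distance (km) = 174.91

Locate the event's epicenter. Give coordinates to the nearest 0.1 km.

x ≈ -93.6 km, y ≈ 67.8 km

Circle about each station: (x + 75.3)² + (y + 83.5)² = 152.40²; (x − 68.3)² + (y + 48.1)² = 199.11²; (x − 54.6)² + (y + 25.1)² = 174.91².
Subtracting the ST-05 equation from the ST-06 and ST-07 equations removes the quadratic terms:
287.2 x + 70.8 y = -22082.87
259.8 x + 116.8 y = -16398.92
Solving the 2×2 system: x ≈ -93.6, y ≈ 67.8 km.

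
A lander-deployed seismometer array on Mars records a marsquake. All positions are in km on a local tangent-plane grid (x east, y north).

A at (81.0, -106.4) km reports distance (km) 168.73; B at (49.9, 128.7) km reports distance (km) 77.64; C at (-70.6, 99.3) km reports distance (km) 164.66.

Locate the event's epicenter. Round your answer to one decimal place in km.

Circle about each station: (x − 81.0)² + (y + 106.4)² = 168.73²; (x − 49.9)² + (y − 128.7)² = 77.64²; (x + 70.6)² + (y − 99.3)² = 164.66².
Subtracting the A equation from the B and C equations removes the quadratic terms:
-62.2 x + 470.2 y = 23613.58
-303.2 x + 411.4 y = -1680.21
Solving the 2×2 system: x ≈ 89.8, y ≈ 62.1 km.

x ≈ 89.8 km, y ≈ 62.1 km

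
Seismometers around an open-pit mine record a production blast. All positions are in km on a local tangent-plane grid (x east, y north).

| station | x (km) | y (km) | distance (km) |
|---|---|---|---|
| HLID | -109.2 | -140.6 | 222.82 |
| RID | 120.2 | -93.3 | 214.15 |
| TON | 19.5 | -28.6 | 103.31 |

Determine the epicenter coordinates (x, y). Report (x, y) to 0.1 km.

Circle about each station: (x + 109.2)² + (y + 140.6)² = 222.82²; (x − 120.2)² + (y + 93.3)² = 214.15²; (x − 19.5)² + (y + 28.6)² = 103.31².
Subtracting pairs of circle equations eliminates x²+y² and gives linear equations (the radical axes):
458.8 x + 94.6 y = -4751.54
257.4 x + 224.0 y = 8481.01
Solving the 2×2 system: x ≈ -23.8, y ≈ 65.2 km.

x ≈ -23.8 km, y ≈ 65.2 km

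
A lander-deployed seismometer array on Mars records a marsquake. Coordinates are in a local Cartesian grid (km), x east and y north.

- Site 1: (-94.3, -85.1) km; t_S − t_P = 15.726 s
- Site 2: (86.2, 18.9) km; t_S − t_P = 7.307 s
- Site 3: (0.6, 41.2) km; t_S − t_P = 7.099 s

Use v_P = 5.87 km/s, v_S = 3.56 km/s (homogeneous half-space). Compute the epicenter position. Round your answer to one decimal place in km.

Distance from S−P lag: d = Δt · v_P v_S / (v_P − v_S) = Δt · (5.87·3.56)/(5.87−3.56) ≈ 9.0464·Δt.
So d_Site 1 = 142.26, d_Site 2 = 66.10, d_Site 3 = 64.22 km.
Circle about each station: (x + 94.3)² + (y + 85.1)² = 142.26²; (x − 86.2)² + (y − 18.9)² = 66.10²; (x − 0.6)² + (y − 41.2)² = 64.22².
Subtracting the Site 1 equation from the Site 2 and Site 3 equations removes the quadratic terms:
361.0 x + 208.0 y = 7521.85
189.8 x + 252.6 y = 1677.00
Solving the 2×2 system: x ≈ 30.0, y ≈ -15.9 km.
Check against Site 1 (with the unrounded x, y): √((x + 94.3)²+(y + 85.1)²) = 142.26 ≈ 142.26 km. ✓

30.0 km east, -15.9 km north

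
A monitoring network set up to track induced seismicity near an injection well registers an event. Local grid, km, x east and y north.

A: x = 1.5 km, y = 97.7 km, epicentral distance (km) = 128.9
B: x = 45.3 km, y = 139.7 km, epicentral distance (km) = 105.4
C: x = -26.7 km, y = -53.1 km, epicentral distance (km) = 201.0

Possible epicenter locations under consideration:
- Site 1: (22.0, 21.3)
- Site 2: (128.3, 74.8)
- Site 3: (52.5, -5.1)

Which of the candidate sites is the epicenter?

For each candidate, compare |candidate − station| to the reported distance:
Site 1: residuals A 49.8, B 15.3, C 112.1 → max 112.1 km
Site 2: residuals A 0.0, B 0.0, C 0.0 → max 0.0 km
Site 3: residuals A 14.1, B 39.6, C 108.4 → max 108.4 km
Only Site 2 has all residuals ≈ 0.

Site 2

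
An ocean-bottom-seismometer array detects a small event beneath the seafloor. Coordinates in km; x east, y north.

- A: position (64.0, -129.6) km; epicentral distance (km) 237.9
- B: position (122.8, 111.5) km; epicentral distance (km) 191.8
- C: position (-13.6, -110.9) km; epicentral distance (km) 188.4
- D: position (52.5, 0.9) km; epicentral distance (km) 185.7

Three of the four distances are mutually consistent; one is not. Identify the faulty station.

D

Solve using three stations at a time. Using A, B, C (subtract circle equations pairwise → linear system) gives (x, y) ≈ (-64.8, 70.6).
Distances from that point to each station vs reported:
  A: calculated 238.0 vs reported 237.9 → residual 0.1 km
  B: calculated 192.0 vs reported 191.8 → residual 0.2 km
  C: calculated 188.6 vs reported 188.4 → residual 0.2 km
  D: calculated 136.4 vs reported 185.7 → residual 49.3 km
A, B, C are mutually consistent (residuals ≈ 0); D is off by 49.3 km.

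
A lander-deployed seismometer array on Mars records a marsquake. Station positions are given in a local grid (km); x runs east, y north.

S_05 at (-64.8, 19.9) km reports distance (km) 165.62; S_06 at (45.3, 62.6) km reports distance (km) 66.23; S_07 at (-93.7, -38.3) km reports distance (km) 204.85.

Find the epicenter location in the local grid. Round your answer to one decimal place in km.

Circle about each station: (x + 64.8)² + (y − 19.9)² = 165.62²; (x − 45.3)² + (y − 62.6)² = 66.23²; (x + 93.7)² + (y + 38.3)² = 204.85².
Subtracting pairs of circle equations eliminates x²+y² and gives linear equations (the radical axes):
220.2 x + 85.4 y = 24419.37
-57.8 x − 116.4 y = -8882.01
Solving the 2×2 system: x ≈ 100.7, y ≈ 26.3 km.

100.7 km east, 26.3 km north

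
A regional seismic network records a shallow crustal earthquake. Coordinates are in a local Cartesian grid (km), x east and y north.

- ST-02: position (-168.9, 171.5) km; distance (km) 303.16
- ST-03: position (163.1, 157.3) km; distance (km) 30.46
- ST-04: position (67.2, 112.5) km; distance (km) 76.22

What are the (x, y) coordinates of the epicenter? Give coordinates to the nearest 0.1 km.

Circle about each station: (x + 168.9)² + (y − 171.5)² = 303.16²; (x − 163.1)² + (y − 157.3)² = 30.46²; (x − 67.2)² + (y − 112.5)² = 76.22².
Subtracting the ST-02 equation from the ST-03 and ST-04 equations removes the quadratic terms:
664.0 x − 28.4 y = 84383.61
472.2 x − 118.0 y = 45329.13
Solving the 2×2 system: x ≈ 133.5, y ≈ 150.1 km.
Check against ST-02 (with the unrounded x, y): √((x + 168.9)²+(y − 171.5)²) = 303.16 ≈ 303.16 km. ✓

x ≈ 133.5 km, y ≈ 150.1 km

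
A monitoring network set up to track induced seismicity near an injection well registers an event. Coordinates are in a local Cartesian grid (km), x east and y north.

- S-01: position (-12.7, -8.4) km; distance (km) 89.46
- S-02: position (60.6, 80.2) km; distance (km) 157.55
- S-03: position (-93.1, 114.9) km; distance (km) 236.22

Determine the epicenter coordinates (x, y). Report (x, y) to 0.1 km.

45.2 km east, -76.6 km north

Circle about each station: (x + 12.7)² + (y + 8.4)² = 89.46²; (x − 60.6)² + (y − 80.2)² = 157.55²; (x + 93.1)² + (y − 114.9)² = 236.22².
Subtracting pairs of circle equations eliminates x²+y² and gives linear equations (the radical axes):
146.6 x + 177.2 y = -6946.36
-160.8 x + 246.6 y = -26159.03
Solving the 2×2 system: x ≈ 45.2, y ≈ -76.6 km.
Check against S-01 (with the unrounded x, y): √((x + 12.7)²+(y + 8.4)²) = 89.47 ≈ 89.46 km. ✓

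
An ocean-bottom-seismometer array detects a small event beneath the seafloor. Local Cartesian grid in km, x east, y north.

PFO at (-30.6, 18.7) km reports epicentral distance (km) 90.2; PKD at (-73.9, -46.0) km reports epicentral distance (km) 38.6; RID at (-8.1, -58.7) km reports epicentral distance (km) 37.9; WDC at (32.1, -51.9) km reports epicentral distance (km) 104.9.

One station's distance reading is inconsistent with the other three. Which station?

Solve using three stations at a time. Using PFO, PKD, RID (subtract circle equations pairwise → linear system) gives (x, y) ≈ (-44.1, -70.5).
Distances from that point to each station vs reported:
  PFO: calculated 90.2 vs reported 90.2 → residual 0.0 km
  PKD: calculated 38.6 vs reported 38.6 → residual 0.0 km
  RID: calculated 37.9 vs reported 37.9 → residual 0.0 km
  WDC: calculated 78.4 vs reported 104.9 → residual 26.5 km
PFO, PKD, RID are mutually consistent (residuals ≈ 0); WDC is off by 26.5 km.

WDC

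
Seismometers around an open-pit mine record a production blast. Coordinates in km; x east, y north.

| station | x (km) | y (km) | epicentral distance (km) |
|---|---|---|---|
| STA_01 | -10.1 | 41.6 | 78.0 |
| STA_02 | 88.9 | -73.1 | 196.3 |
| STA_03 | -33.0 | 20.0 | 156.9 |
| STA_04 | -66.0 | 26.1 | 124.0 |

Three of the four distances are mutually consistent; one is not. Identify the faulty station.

STA_03

Solve using three stations at a time. Using STA_01, STA_02, STA_04 (subtract circle equations pairwise → linear system) gives (x, y) ≈ (23.4, 111.9).
Distances from that point to each station vs reported:
  STA_01: calculated 77.9 vs reported 78.0 → residual 0.1 km
  STA_02: calculated 196.3 vs reported 196.3 → residual 0.0 km
  STA_03: calculated 107.8 vs reported 156.9 → residual 49.1 km
  STA_04: calculated 123.9 vs reported 124.0 → residual 0.1 km
STA_01, STA_02, STA_04 are mutually consistent (residuals ≈ 0); STA_03 is off by 49.1 km.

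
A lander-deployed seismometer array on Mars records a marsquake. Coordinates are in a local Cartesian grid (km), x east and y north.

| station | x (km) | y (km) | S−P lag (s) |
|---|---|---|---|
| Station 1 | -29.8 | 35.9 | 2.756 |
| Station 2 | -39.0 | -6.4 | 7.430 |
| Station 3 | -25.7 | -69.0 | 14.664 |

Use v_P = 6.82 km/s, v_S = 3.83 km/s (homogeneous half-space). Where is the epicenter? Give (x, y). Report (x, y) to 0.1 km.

Distance from S−P lag: d = Δt · v_P v_S / (v_P − v_S) = Δt · (6.82·3.83)/(6.82−3.83) ≈ 8.7360·Δt.
So d_Station 1 = 24.08, d_Station 2 = 64.91, d_Station 3 = 128.10 km.
Circle about each station: (x + 29.8)² + (y − 35.9)² = 24.08²; (x + 39.0)² + (y + 6.4)² = 64.91²; (x + 25.7)² + (y + 69.0)² = 128.10².
Subtracting the Station 1 equation from the Station 2 and Station 3 equations removes the quadratic terms:
-18.4 x − 84.6 y = -4248.35
8.2 x − 209.8 y = -12585.12
Solving the 2×2 system: x ≈ -38.1, y ≈ 58.5 km.

-38.1 km east, 58.5 km north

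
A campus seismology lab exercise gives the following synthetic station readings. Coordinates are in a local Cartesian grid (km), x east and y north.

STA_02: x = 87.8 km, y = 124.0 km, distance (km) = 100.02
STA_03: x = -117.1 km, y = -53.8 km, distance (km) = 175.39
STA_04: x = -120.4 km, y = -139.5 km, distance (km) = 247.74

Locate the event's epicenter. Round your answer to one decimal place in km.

-0.7 km east, 77.4 km north

Circle about each station: (x − 87.8)² + (y − 124.0)² = 100.02²; (x + 117.1)² + (y + 53.8)² = 175.39²; (x + 120.4)² + (y + 139.5)² = 247.74².
Subtracting pairs of circle equations eliminates x²+y² and gives linear equations (the radical axes):
-409.8 x − 355.6 y = -27235.64
-416.4 x − 527.0 y = -40499.54
Solving the 2×2 system: x ≈ -0.7, y ≈ 77.4 km.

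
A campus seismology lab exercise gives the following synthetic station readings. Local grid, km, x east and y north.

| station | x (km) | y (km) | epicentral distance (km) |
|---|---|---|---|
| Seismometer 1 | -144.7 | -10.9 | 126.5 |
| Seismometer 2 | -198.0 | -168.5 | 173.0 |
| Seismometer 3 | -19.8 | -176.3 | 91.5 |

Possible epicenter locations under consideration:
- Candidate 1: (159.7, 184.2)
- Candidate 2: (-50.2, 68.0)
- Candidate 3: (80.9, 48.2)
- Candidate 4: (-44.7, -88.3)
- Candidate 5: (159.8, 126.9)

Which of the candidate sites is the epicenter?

For each candidate, compare |candidate − station| to the reported distance:
Candidate 1: residuals Seismometer 1 235.1, Seismometer 2 329.3, Seismometer 3 311.2 → max 329.3 km
Candidate 2: residuals Seismometer 1 3.4, Seismometer 2 105.9, Seismometer 3 154.7 → max 154.7 km
Candidate 3: residuals Seismometer 1 106.7, Seismometer 2 180.2, Seismometer 3 154.6 → max 180.2 km
Candidate 4: residuals Seismometer 1 0.0, Seismometer 2 0.0, Seismometer 3 0.0 → max 0.0 km
Candidate 5: residuals Seismometer 1 207.7, Seismometer 2 291.0, Seismometer 3 260.9 → max 291.0 km
Only Candidate 4 has all residuals ≈ 0.

Candidate 4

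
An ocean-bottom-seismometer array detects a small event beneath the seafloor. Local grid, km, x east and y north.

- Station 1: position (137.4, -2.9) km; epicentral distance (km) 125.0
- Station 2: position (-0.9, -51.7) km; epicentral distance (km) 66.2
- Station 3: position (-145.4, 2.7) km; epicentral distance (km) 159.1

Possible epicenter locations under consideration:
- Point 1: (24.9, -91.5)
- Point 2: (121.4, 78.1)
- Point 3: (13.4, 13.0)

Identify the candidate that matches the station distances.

Point 3

For each candidate, compare |candidate − station| to the reported distance:
Point 1: residuals Station 1 18.2, Station 2 18.8, Station 3 35.5 → max 35.5 km
Point 2: residuals Station 1 42.4, Station 2 112.1, Station 3 118.1 → max 118.1 km
Point 3: residuals Station 1 0.0, Station 2 0.1, Station 3 0.0 → max 0.1 km
Only Point 3 has all residuals ≈ 0.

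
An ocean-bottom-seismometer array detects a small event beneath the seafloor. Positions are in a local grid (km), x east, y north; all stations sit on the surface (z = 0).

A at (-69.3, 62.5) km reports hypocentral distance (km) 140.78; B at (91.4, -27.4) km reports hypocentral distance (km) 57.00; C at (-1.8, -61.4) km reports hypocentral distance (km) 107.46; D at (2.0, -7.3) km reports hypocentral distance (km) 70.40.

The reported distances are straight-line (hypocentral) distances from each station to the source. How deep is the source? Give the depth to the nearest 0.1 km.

Each station gives a sphere (x−x_i)² + (y−y_i)² + z² = d_i² (stations at z=0).
Subtracting the A sphere from B and C: z² cancels, leaving linear equations in x and y:
321.4 x − 179.8 y = 16965.99
135.0 x − 247.8 y = 3335.82
Solving: x ≈ 65.097, y ≈ 22.003 km (keep extra digits for the depth step; rounded: 65.1, 22.0).
Then from the A sphere: z² = 140.78² − (x + 69.3)² − (y − 62.5)² with x = 65.097, y = 22.003, so z ≈ 10.791 ≈ 10.8 km.
Check against D (with the unrounded solution): distance 70.40 ≈ 70.40 km. ✓

z ≈ 10.8 km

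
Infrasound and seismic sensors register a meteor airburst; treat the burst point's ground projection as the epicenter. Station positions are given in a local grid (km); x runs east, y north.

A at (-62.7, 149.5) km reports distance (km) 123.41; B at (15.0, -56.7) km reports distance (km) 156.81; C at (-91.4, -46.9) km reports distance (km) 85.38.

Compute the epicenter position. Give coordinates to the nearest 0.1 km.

Circle about each station: (x + 62.7)² + (y − 149.5)² = 123.41²; (x − 15.0)² + (y + 56.7)² = 156.81²; (x + 91.4)² + (y + 46.9)² = 85.38².
Subtracting the A equation from the B and C equations removes the quadratic terms:
155.4 x − 412.4 y = -32201.00
-57.4 x − 392.8 y = -7787.69
Solving the 2×2 system: x ≈ -111.4, y ≈ 36.1 km.
Check against A (with the unrounded x, y): √((x + 62.7)²+(y − 149.5)²) = 123.41 ≈ 123.41 km. ✓

x ≈ -111.4 km, y ≈ 36.1 km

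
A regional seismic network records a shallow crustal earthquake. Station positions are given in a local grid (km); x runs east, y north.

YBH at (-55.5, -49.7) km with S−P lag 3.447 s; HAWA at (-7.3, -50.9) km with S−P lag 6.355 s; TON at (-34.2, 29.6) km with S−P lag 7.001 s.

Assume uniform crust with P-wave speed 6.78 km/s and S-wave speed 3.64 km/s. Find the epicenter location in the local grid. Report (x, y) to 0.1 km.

x ≈ -49.0 km, y ≈ -23.4 km

Distance from S−P lag: d = Δt · v_P v_S / (v_P − v_S) = Δt · (6.78·3.64)/(6.78−3.64) ≈ 7.8596·Δt.
So d_YBH = 27.09, d_HAWA = 49.95, d_TON = 55.03 km.
Circle about each station: (x + 55.5)² + (y + 49.7)² = 27.09²; (x + 7.3)² + (y + 50.9)² = 49.95²; (x + 34.2)² + (y − 29.6)² = 55.03².
Subtracting the YBH equation from the HAWA and TON equations removes the quadratic terms:
96.4 x − 2.4 y = -4667.37
42.6 x + 158.6 y = -5798.97
Solving the 2×2 system: x ≈ -49.0, y ≈ -23.4 km.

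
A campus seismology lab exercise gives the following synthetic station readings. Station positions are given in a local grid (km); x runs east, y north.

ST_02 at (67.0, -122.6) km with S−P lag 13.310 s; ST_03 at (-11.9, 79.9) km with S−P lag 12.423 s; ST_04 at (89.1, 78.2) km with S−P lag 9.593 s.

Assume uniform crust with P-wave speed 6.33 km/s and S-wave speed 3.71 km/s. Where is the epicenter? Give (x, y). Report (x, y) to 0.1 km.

Distance from S−P lag: d = Δt · v_P v_S / (v_P − v_S) = Δt · (6.33·3.71)/(6.33−3.71) ≈ 8.9635·Δt.
So d_ST_02 = 119.30, d_ST_03 = 111.35, d_ST_04 = 85.99 km.
Circle about each station: (x − 67.0)² + (y + 122.6)² = 119.30²; (x + 11.9)² + (y − 79.9)² = 111.35²; (x − 89.1)² + (y − 78.2)² = 85.99².
Subtracting the ST_02 equation from the ST_03 and ST_04 equations removes the quadratic terms:
-157.8 x + 405.0 y = -11160.47
44.2 x + 401.6 y = 1372.50
Solving the 2×2 system: x ≈ 62.0, y ≈ -3.4 km.

62.0 km east, -3.4 km north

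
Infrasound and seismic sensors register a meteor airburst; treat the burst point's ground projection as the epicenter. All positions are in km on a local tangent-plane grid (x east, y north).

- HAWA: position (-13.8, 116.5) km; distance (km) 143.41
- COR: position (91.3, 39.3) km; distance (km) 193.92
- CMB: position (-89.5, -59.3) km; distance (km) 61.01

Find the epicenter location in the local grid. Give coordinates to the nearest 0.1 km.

Circle about each station: (x + 13.8)² + (y − 116.5)² = 143.41²; (x − 91.3)² + (y − 39.3)² = 193.92²; (x + 89.5)² + (y + 59.3)² = 61.01².
Subtracting pairs of circle equations eliminates x²+y² and gives linear equations (the radical axes):
210.2 x − 154.4 y = -20921.05
-151.4 x − 351.6 y = 14608.26
Solving the 2×2 system: x ≈ -98.8, y ≈ 1.0 km.

-98.8 km east, 1.0 km north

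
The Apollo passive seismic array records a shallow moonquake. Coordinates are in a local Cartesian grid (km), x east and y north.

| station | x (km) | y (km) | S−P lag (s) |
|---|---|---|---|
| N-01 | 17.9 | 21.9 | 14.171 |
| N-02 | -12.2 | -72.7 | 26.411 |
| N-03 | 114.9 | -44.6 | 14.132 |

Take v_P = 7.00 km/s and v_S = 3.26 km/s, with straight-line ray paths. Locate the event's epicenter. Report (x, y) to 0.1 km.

x ≈ 102.3 km, y ≈ 40.7 km

Distance from S−P lag: d = Δt · v_P v_S / (v_P − v_S) = Δt · (7.00·3.26)/(7.00−3.26) ≈ 6.1016·Δt.
So d_N-01 = 86.47, d_N-02 = 161.15, d_N-03 = 86.23 km.
Circle about each station: (x − 17.9)² + (y − 21.9)² = 86.47²; (x + 12.2)² + (y + 72.7)² = 161.15²; (x − 114.9)² + (y + 44.6)² = 86.23².
Subtracting pairs of circle equations eliminates x²+y² and gives linear equations (the radical axes):
-60.2 x − 189.2 y = -13858.15
194.0 x − 133.0 y = 14432.60
Solving the 2×2 system: x ≈ 102.3, y ≈ 40.7 km.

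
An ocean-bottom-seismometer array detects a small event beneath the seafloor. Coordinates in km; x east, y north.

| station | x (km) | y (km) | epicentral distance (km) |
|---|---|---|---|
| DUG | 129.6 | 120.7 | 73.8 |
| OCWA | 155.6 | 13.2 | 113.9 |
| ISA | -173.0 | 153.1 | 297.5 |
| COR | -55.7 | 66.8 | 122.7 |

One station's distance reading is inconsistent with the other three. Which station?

Solve using three stations at a time. Using DUG, OCWA, COR (subtract circle equations pairwise → linear system) gives (x, y) ≈ (65.9, 83.4).
Distances from that point to each station vs reported:
  DUG: calculated 73.8 vs reported 73.8 → residual 0.0 km
  OCWA: calculated 113.9 vs reported 113.9 → residual 0.0 km
  ISA: calculated 248.8 vs reported 297.5 → residual 48.7 km
  COR: calculated 122.7 vs reported 122.7 → residual 0.0 km
DUG, OCWA, COR are mutually consistent (residuals ≈ 0); ISA is off by 48.7 km.

ISA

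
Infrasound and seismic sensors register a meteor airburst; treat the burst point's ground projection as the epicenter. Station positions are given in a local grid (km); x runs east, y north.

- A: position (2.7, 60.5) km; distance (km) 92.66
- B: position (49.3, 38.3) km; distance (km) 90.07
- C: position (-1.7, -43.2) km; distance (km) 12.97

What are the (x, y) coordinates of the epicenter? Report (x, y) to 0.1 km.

-7.5 km east, -31.6 km north

Circle about each station: (x − 2.7)² + (y − 60.5)² = 92.66²; (x − 49.3)² + (y − 38.3)² = 90.07²; (x + 1.7)² + (y + 43.2)² = 12.97².
Subtracting the A equation from the B and C equations removes the quadratic terms:
93.2 x − 44.4 y = 703.11
-8.8 x − 207.4 y = 6619.24
Solving the 2×2 system: x ≈ -7.5, y ≈ -31.6 km.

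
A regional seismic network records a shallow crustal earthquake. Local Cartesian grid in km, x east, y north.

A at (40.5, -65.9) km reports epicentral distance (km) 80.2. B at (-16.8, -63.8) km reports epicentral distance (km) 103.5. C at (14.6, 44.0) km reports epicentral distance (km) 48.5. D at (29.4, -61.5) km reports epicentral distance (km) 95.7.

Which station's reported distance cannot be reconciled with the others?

D

Solve using three stations at a time. Using A, B, C (subtract circle equations pairwise → linear system) gives (x, y) ≈ (52.1, 13.4).
Distances from that point to each station vs reported:
  A: calculated 80.1 vs reported 80.2 → residual 0.1 km
  B: calculated 103.4 vs reported 103.5 → residual 0.1 km
  C: calculated 48.4 vs reported 48.5 → residual 0.1 km
  D: calculated 78.2 vs reported 95.7 → residual 17.5 km
A, B, C are mutually consistent (residuals ≈ 0); D is off by 17.5 km.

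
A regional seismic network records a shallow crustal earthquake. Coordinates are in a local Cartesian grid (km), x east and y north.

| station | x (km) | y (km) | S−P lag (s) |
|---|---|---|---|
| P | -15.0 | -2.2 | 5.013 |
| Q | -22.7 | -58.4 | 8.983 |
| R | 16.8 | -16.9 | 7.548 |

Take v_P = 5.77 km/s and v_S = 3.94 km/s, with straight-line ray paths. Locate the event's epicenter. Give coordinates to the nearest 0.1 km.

Distance from S−P lag: d = Δt · v_P v_S / (v_P − v_S) = Δt · (5.77·3.94)/(5.77−3.94) ≈ 12.4228·Δt.
So d_P = 62.28, d_Q = 111.59, d_R = 93.77 km.
Circle about each station: (x + 15.0)² + (y + 2.2)² = 62.28²; (x + 22.7)² + (y + 58.4)² = 111.59²; (x − 16.8)² + (y + 16.9)² = 93.77².
Subtracting the P equation from the Q and R equations removes the quadratic terms:
-15.4 x − 112.4 y = -4877.52
63.6 x − 29.4 y = -4576.00
Solving the 2×2 system: x ≈ -48.8, y ≈ 50.1 km.

-48.8 km east, 50.1 km north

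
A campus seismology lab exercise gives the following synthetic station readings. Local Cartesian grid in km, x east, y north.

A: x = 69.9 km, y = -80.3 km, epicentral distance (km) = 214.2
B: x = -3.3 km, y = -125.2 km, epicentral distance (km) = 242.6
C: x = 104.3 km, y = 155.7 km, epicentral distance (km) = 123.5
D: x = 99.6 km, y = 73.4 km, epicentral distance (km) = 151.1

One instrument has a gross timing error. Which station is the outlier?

D

Solve using three stations at a time. Using A, B, C (subtract circle equations pairwise → linear system) gives (x, y) ≈ (-13.0, 117.2).
Distances from that point to each station vs reported:
  A: calculated 214.2 vs reported 214.2 → residual 0.0 km
  B: calculated 242.6 vs reported 242.6 → residual 0.0 km
  C: calculated 123.5 vs reported 123.5 → residual 0.0 km
  D: calculated 120.8 vs reported 151.1 → residual 30.3 km
A, B, C are mutually consistent (residuals ≈ 0); D is off by 30.3 km.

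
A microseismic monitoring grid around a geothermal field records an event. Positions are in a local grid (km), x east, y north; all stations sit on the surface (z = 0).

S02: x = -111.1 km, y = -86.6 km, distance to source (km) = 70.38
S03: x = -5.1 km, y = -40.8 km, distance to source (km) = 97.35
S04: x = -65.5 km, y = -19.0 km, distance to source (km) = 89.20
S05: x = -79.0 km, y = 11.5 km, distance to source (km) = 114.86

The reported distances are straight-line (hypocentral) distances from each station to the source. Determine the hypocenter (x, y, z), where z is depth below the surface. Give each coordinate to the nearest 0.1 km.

Each station gives a sphere (x−x_i)² + (y−y_i)² + z² = d_i² (stations at z=0).
Subtracting the S02 sphere from S03 and S04: z² cancels, leaving linear equations in x and y:
212.0 x + 91.6 y = -22675.80
91.2 x + 135.2 y = -18194.82
Solving: x ≈ -68.894, y ≈ -88.104 km (keep extra digits for the depth step; rounded: -68.9, -88.1).
Then from the S02 sphere: z² = 70.38² − (x + 111.1)² − (y + 86.6)² with x = -68.894, y = -88.104, so z ≈ 56.300 ≈ 56.3 km.

x ≈ -68.9 km, y ≈ -88.1 km, depth ≈ 56.3 km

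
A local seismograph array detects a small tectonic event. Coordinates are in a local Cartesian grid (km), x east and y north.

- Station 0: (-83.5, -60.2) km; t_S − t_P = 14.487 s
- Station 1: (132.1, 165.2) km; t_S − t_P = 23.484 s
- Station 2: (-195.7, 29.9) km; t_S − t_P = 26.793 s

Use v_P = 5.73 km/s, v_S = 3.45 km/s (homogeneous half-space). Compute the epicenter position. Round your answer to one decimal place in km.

x ≈ 32.7 km, y ≈ -12.5 km

Distance from S−P lag: d = Δt · v_P v_S / (v_P − v_S) = Δt · (5.73·3.45)/(5.73−3.45) ≈ 8.6704·Δt.
So d_Station 0 = 125.61, d_Station 1 = 203.62, d_Station 2 = 232.31 km.
Circle about each station: (x + 83.5)² + (y + 60.2)² = 125.61²; (x − 132.1)² + (y − 165.2)² = 203.62²; (x + 195.7)² + (y − 29.9)² = 232.31².
Subtracting pairs of circle equations eliminates x²+y² and gives linear equations (the radical axes):
431.2 x + 450.8 y = 8461.93
-224.4 x + 180.2 y = -9593.85
Solving the 2×2 system: x ≈ 32.7, y ≈ -12.5 km.
Check against Station 0 (with the unrounded x, y): √((x + 83.5)²+(y + 60.2)²) = 125.61 ≈ 125.61 km. ✓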